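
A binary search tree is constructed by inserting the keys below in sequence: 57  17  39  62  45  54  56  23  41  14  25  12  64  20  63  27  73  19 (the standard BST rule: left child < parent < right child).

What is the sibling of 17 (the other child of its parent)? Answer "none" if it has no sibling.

Resulting structure (node: left, right):
  57: L=17, R=62
  17: L=14, R=39
  39: L=23, R=45
  62: L=–, R=64
  45: L=41, R=54
  54: L=–, R=56
  56: L=–, R=–
  23: L=20, R=25
  41: L=–, R=–
  14: L=12, R=–
  25: L=–, R=27
  12: L=–, R=–
  64: L=63, R=73
  20: L=19, R=–
  63: L=–, R=–
  27: L=–, R=–
  73: L=–, R=–
  19: L=–, R=–

17's parent is 57; the other child of 57 is 62.

62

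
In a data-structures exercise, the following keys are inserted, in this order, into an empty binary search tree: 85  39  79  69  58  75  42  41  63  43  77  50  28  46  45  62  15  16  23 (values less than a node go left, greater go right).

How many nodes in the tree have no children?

85: root
39: left child of 85 (depth 1)
79: right child of 39 (depth 2)
69: left child of 79 (depth 3)
58: left child of 69 (depth 4)
75: right child of 69 (depth 4)
42: left child of 58 (depth 5)
41: left child of 42 (depth 6)
63: right child of 58 (depth 5)
43: right child of 42 (depth 6)
77: right child of 75 (depth 5)
50: right child of 43 (depth 7)
28: left child of 39 (depth 2)
46: left child of 50 (depth 8)
45: left child of 46 (depth 9)
62: left child of 63 (depth 6)
15: left child of 28 (depth 3)
16: right child of 15 (depth 4)
23: right child of 16 (depth 5)

Leaves: 23, 41, 45, 62, 77 — 5 in total.

5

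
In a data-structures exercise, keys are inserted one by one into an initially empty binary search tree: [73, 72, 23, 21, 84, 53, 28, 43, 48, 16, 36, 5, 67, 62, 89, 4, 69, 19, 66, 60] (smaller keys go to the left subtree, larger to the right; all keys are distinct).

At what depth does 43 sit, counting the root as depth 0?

Insert 73: tree is empty, so 73 becomes the root.
Insert 72: 72 < 73 → go left. Place as left child of 73.
Insert 23: 23 < 73 → go left; 23 < 72 → go left. Place as left child of 72.
Insert 21: 21 < 73 → go left; 21 < 72 → go left; 21 < 23 → go left. Place as left child of 23.
Insert 84: 84 > 73 → go right. Place as right child of 73.
Insert 53: 53 < 73 → go left; 53 < 72 → go left; 53 > 23 → go right. Place as right child of 23.
Insert 28: 28 < 73 → go left; 28 < 72 → go left; 28 > 23 → go right; 28 < 53 → go left. Place as left child of 53.
Insert 43: 43 < 73 → go left; 43 < 72 → go left; 43 > 23 → go right; 43 < 53 → go left; 43 > 28 → go right. Place as right child of 28.
Insert 48: 48 < 73 → go left; 48 < 72 → go left; 48 > 23 → go right; 48 < 53 → go left; 48 > 28 → go right; 48 > 43 → go right. Place as right child of 43.
Insert 16: 16 < 73 → go left; 16 < 72 → go left; 16 < 23 → go left; 16 < 21 → go left. Place as left child of 21.
Insert 36: 36 < 73 → go left; 36 < 72 → go left; 36 > 23 → go right; 36 < 53 → go left; 36 > 28 → go right; 36 < 43 → go left. Place as left child of 43.
Insert 5: 5 < 73 → go left; 5 < 72 → go left; 5 < 23 → go left; 5 < 21 → go left; 5 < 16 → go left. Place as left child of 16.
Insert 67: 67 < 73 → go left; 67 < 72 → go left; 67 > 23 → go right; 67 > 53 → go right. Place as right child of 53.
Insert 62: 62 < 73 → go left; 62 < 72 → go left; 62 > 23 → go right; 62 > 53 → go right; 62 < 67 → go left. Place as left child of 67.
Insert 89: 89 > 73 → go right; 89 > 84 → go right. Place as right child of 84.
Insert 4: 4 < 73 → go left; 4 < 72 → go left; 4 < 23 → go left; 4 < 21 → go left; 4 < 16 → go left; 4 < 5 → go left. Place as left child of 5.
Insert 69: 69 < 73 → go left; 69 < 72 → go left; 69 > 23 → go right; 69 > 53 → go right; 69 > 67 → go right. Place as right child of 67.
Insert 19: 19 < 73 → go left; 19 < 72 → go left; 19 < 23 → go left; 19 < 21 → go left; 19 > 16 → go right. Place as right child of 16.
Insert 66: 66 < 73 → go left; 66 < 72 → go left; 66 > 23 → go right; 66 > 53 → go right; 66 < 67 → go left; 66 > 62 → go right. Place as right child of 62.
Insert 60: 60 < 73 → go left; 60 < 72 → go left; 60 > 23 → go right; 60 > 53 → go right; 60 < 67 → go left; 60 < 62 → go left. Place as left child of 62.

Path to 43: 73 → 72 → 23 → 53 → 28 → 43, which is 5 edges.

5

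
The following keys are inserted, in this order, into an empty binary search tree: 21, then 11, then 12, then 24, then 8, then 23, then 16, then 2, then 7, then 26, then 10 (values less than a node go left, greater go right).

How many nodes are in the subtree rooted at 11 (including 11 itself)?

21: root
11: left child of 21 (depth 1)
12: right child of 11 (depth 2)
24: right child of 21 (depth 1)
8: left child of 11 (depth 2)
23: left child of 24 (depth 2)
16: right child of 12 (depth 3)
2: left child of 8 (depth 3)
7: right child of 2 (depth 4)
26: right child of 24 (depth 2)
10: right child of 8 (depth 3)

Subtree rooted at 11 contains: 11, 8, 2, 7, 10, 12, 16 — 7 nodes.

7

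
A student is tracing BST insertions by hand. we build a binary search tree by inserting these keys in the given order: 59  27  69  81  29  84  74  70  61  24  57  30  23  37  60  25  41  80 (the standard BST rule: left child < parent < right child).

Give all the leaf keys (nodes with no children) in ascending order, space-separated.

Resulting structure (node: left, right):
  59: L=27, R=69
  27: L=24, R=29
  69: L=61, R=81
  81: L=74, R=84
  29: L=–, R=57
  84: L=–, R=–
  74: L=70, R=80
  70: L=–, R=–
  61: L=60, R=–
  24: L=23, R=25
  57: L=30, R=–
  30: L=–, R=37
  23: L=–, R=–
  37: L=–, R=41
  60: L=–, R=–
  25: L=–, R=–
  41: L=–, R=–
  80: L=–, R=–

23 25 41 60 70 80 84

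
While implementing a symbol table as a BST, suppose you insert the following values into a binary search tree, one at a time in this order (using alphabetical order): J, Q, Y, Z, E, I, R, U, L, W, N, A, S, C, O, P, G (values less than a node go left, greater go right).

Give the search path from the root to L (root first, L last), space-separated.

Insert J: tree is empty, so J becomes the root.
Insert Q: Q > J → go right. Place as right child of J.
Insert Y: Y > J → go right; Y > Q → go right. Place as right child of Q.
Insert Z: Z > J → go right; Z > Q → go right; Z > Y → go right. Place as right child of Y.
Insert E: E < J → go left. Place as left child of J.
Insert I: I < J → go left; I > E → go right. Place as right child of E.
Insert R: R > J → go right; R > Q → go right; R < Y → go left. Place as left child of Y.
Insert U: U > J → go right; U > Q → go right; U < Y → go left; U > R → go right. Place as right child of R.
Insert L: L > J → go right; L < Q → go left. Place as left child of Q.
Insert W: W > J → go right; W > Q → go right; W < Y → go left; W > R → go right; W > U → go right. Place as right child of U.
Insert N: N > J → go right; N < Q → go left; N > L → go right. Place as right child of L.
Insert A: A < J → go left; A < E → go left. Place as left child of E.
Insert S: S > J → go right; S > Q → go right; S < Y → go left; S > R → go right; S < U → go left. Place as left child of U.
Insert C: C < J → go left; C < E → go left; C > A → go right. Place as right child of A.
Insert O: O > J → go right; O < Q → go left; O > L → go right; O > N → go right. Place as right child of N.
Insert P: P > J → go right; P < Q → go left; P > L → go right; P > N → go right; P > O → go right. Place as right child of O.
Insert G: G < J → go left; G > E → go right; G < I → go left. Place as left child of I.

J Q L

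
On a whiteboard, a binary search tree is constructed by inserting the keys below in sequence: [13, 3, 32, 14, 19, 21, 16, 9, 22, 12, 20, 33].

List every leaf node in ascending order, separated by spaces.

12 16 20 22 33

Insert 13: tree is empty, so 13 becomes the root.
Insert 3: 3 < 13 → go left. Place as left child of 13.
Insert 32: 32 > 13 → go right. Place as right child of 13.
Insert 14: 14 > 13 → go right; 14 < 32 → go left. Place as left child of 32.
Insert 19: 19 > 13 → go right; 19 < 32 → go left; 19 > 14 → go right. Place as right child of 14.
Insert 21: 21 > 13 → go right; 21 < 32 → go left; 21 > 14 → go right; 21 > 19 → go right. Place as right child of 19.
Insert 16: 16 > 13 → go right; 16 < 32 → go left; 16 > 14 → go right; 16 < 19 → go left. Place as left child of 19.
Insert 9: 9 < 13 → go left; 9 > 3 → go right. Place as right child of 3.
Insert 22: 22 > 13 → go right; 22 < 32 → go left; 22 > 14 → go right; 22 > 19 → go right; 22 > 21 → go right. Place as right child of 21.
Insert 12: 12 < 13 → go left; 12 > 3 → go right; 12 > 9 → go right. Place as right child of 9.
Insert 20: 20 > 13 → go right; 20 < 32 → go left; 20 > 14 → go right; 20 > 19 → go right; 20 < 21 → go left. Place as left child of 21.
Insert 33: 33 > 13 → go right; 33 > 32 → go right. Place as right child of 32.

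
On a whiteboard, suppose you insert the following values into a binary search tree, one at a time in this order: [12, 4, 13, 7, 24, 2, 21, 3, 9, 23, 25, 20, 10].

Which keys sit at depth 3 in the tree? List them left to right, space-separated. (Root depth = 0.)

3 9 21 25

12: root
4: left child of 12 (depth 1)
13: right child of 12 (depth 1)
7: right child of 4 (depth 2)
24: right child of 13 (depth 2)
2: left child of 4 (depth 2)
21: left child of 24 (depth 3)
3: right child of 2 (depth 3)
9: right child of 7 (depth 3)
23: right child of 21 (depth 4)
25: right child of 24 (depth 3)
20: left child of 21 (depth 4)
10: right child of 9 (depth 4)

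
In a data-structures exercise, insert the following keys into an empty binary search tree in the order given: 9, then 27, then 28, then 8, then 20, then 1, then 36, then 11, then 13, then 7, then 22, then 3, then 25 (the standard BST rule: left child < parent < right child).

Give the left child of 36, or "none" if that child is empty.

Insert 9: tree is empty, so 9 becomes the root.
Insert 27: 27 > 9 → go right. Place as right child of 9.
Insert 28: 28 > 9 → go right; 28 > 27 → go right. Place as right child of 27.
Insert 8: 8 < 9 → go left. Place as left child of 9.
Insert 20: 20 > 9 → go right; 20 < 27 → go left. Place as left child of 27.
Insert 1: 1 < 9 → go left; 1 < 8 → go left. Place as left child of 8.
Insert 36: 36 > 9 → go right; 36 > 27 → go right; 36 > 28 → go right. Place as right child of 28.
Insert 11: 11 > 9 → go right; 11 < 27 → go left; 11 < 20 → go left. Place as left child of 20.
Insert 13: 13 > 9 → go right; 13 < 27 → go left; 13 < 20 → go left; 13 > 11 → go right. Place as right child of 11.
Insert 7: 7 < 9 → go left; 7 < 8 → go left; 7 > 1 → go right. Place as right child of 1.
Insert 22: 22 > 9 → go right; 22 < 27 → go left; 22 > 20 → go right. Place as right child of 20.
Insert 3: 3 < 9 → go left; 3 < 8 → go left; 3 > 1 → go right; 3 < 7 → go left. Place as left child of 7.
Insert 25: 25 > 9 → go right; 25 < 27 → go left; 25 > 20 → go right; 25 > 22 → go right. Place as right child of 22.

none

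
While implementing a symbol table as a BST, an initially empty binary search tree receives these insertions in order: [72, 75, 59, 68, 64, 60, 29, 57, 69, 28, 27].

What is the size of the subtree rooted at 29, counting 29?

Insert 72: tree is empty, so 72 becomes the root.
Insert 75: 75 > 72 → go right. Place as right child of 72.
Insert 59: 59 < 72 → go left. Place as left child of 72.
Insert 68: 68 < 72 → go left; 68 > 59 → go right. Place as right child of 59.
Insert 64: 64 < 72 → go left; 64 > 59 → go right; 64 < 68 → go left. Place as left child of 68.
Insert 60: 60 < 72 → go left; 60 > 59 → go right; 60 < 68 → go left; 60 < 64 → go left. Place as left child of 64.
Insert 29: 29 < 72 → go left; 29 < 59 → go left. Place as left child of 59.
Insert 57: 57 < 72 → go left; 57 < 59 → go left; 57 > 29 → go right. Place as right child of 29.
Insert 69: 69 < 72 → go left; 69 > 59 → go right; 69 > 68 → go right. Place as right child of 68.
Insert 28: 28 < 72 → go left; 28 < 59 → go left; 28 < 29 → go left. Place as left child of 29.
Insert 27: 27 < 72 → go left; 27 < 59 → go left; 27 < 29 → go left; 27 < 28 → go left. Place as left child of 28.

Subtree rooted at 29 contains: 29, 28, 27, 57 — 4 nodes.

4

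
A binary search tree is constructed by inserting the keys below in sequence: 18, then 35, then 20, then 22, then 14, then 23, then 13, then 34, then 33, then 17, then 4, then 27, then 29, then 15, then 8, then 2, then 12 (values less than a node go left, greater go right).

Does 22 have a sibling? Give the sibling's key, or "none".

none

Insert 18: tree is empty, so 18 becomes the root.
Insert 35: 35 > 18 → go right. Place as right child of 18.
Insert 20: 20 > 18 → go right; 20 < 35 → go left. Place as left child of 35.
Insert 22: 22 > 18 → go right; 22 < 35 → go left; 22 > 20 → go right. Place as right child of 20.
Insert 14: 14 < 18 → go left. Place as left child of 18.
Insert 23: 23 > 18 → go right; 23 < 35 → go left; 23 > 20 → go right; 23 > 22 → go right. Place as right child of 22.
Insert 13: 13 < 18 → go left; 13 < 14 → go left. Place as left child of 14.
Insert 34: 34 > 18 → go right; 34 < 35 → go left; 34 > 20 → go right; 34 > 22 → go right; 34 > 23 → go right. Place as right child of 23.
Insert 33: 33 > 18 → go right; 33 < 35 → go left; 33 > 20 → go right; 33 > 22 → go right; 33 > 23 → go right; 33 < 34 → go left. Place as left child of 34.
Insert 17: 17 < 18 → go left; 17 > 14 → go right. Place as right child of 14.
Insert 4: 4 < 18 → go left; 4 < 14 → go left; 4 < 13 → go left. Place as left child of 13.
Insert 27: 27 > 18 → go right; 27 < 35 → go left; 27 > 20 → go right; 27 > 22 → go right; 27 > 23 → go right; 27 < 34 → go left; 27 < 33 → go left. Place as left child of 33.
Insert 29: 29 > 18 → go right; 29 < 35 → go left; 29 > 20 → go right; 29 > 22 → go right; 29 > 23 → go right; 29 < 34 → go left; 29 < 33 → go left; 29 > 27 → go right. Place as right child of 27.
Insert 15: 15 < 18 → go left; 15 > 14 → go right; 15 < 17 → go left. Place as left child of 17.
Insert 8: 8 < 18 → go left; 8 < 14 → go left; 8 < 13 → go left; 8 > 4 → go right. Place as right child of 4.
Insert 2: 2 < 18 → go left; 2 < 14 → go left; 2 < 13 → go left; 2 < 4 → go left. Place as left child of 4.
Insert 12: 12 < 18 → go left; 12 < 14 → go left; 12 < 13 → go left; 12 > 4 → go right; 12 > 8 → go right. Place as right child of 8.

22's parent is 20, which has only one child.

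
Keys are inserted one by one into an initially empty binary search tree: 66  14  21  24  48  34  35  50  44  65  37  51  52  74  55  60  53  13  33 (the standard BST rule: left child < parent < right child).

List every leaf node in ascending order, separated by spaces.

66: root
14: left child of 66 (depth 1)
21: right child of 14 (depth 2)
24: right child of 21 (depth 3)
48: right child of 24 (depth 4)
34: left child of 48 (depth 5)
35: right child of 34 (depth 6)
50: right child of 48 (depth 5)
44: right child of 35 (depth 7)
65: right child of 50 (depth 6)
37: left child of 44 (depth 8)
51: left child of 65 (depth 7)
52: right child of 51 (depth 8)
74: right child of 66 (depth 1)
55: right child of 52 (depth 9)
60: right child of 55 (depth 10)
53: left child of 55 (depth 10)
13: left child of 14 (depth 2)
33: left child of 34 (depth 6)

13 33 37 53 60 74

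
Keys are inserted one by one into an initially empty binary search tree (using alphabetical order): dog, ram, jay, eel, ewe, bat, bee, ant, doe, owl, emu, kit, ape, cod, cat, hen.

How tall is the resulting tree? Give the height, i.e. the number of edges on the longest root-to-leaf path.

dog: root
ram: right child of dog (depth 1)
jay: left child of ram (depth 2)
eel: left child of jay (depth 3)
ewe: right child of eel (depth 4)
bat: left child of dog (depth 1)
bee: right child of bat (depth 2)
ant: left child of bat (depth 2)
doe: right child of bee (depth 3)
owl: right child of jay (depth 3)
emu: left child of ewe (depth 5)
kit: left child of owl (depth 4)
ape: right child of ant (depth 3)
cod: left child of doe (depth 4)
cat: left child of cod (depth 5)
hen: right child of ewe (depth 5)

The deepest node is emu at depth 5.

5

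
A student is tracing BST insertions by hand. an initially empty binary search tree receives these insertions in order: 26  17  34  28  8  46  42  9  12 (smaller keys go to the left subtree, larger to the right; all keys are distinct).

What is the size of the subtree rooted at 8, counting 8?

26: root
17: left child of 26 (depth 1)
34: right child of 26 (depth 1)
28: left child of 34 (depth 2)
8: left child of 17 (depth 2)
46: right child of 34 (depth 2)
42: left child of 46 (depth 3)
9: right child of 8 (depth 3)
12: right child of 9 (depth 4)

Subtree rooted at 8 contains: 8, 9, 12 — 3 nodes.

3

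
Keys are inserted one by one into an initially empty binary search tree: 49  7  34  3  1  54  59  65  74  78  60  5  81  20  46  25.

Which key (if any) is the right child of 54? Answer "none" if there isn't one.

Insert 49: tree is empty, so 49 becomes the root.
Insert 7: 7 < 49 → go left. Place as left child of 49.
Insert 34: 34 < 49 → go left; 34 > 7 → go right. Place as right child of 7.
Insert 3: 3 < 49 → go left; 3 < 7 → go left. Place as left child of 7.
Insert 1: 1 < 49 → go left; 1 < 7 → go left; 1 < 3 → go left. Place as left child of 3.
Insert 54: 54 > 49 → go right. Place as right child of 49.
Insert 59: 59 > 49 → go right; 59 > 54 → go right. Place as right child of 54.
Insert 65: 65 > 49 → go right; 65 > 54 → go right; 65 > 59 → go right. Place as right child of 59.
Insert 74: 74 > 49 → go right; 74 > 54 → go right; 74 > 59 → go right; 74 > 65 → go right. Place as right child of 65.
Insert 78: 78 > 49 → go right; 78 > 54 → go right; 78 > 59 → go right; 78 > 65 → go right; 78 > 74 → go right. Place as right child of 74.
Insert 60: 60 > 49 → go right; 60 > 54 → go right; 60 > 59 → go right; 60 < 65 → go left. Place as left child of 65.
Insert 5: 5 < 49 → go left; 5 < 7 → go left; 5 > 3 → go right. Place as right child of 3.
Insert 81: 81 > 49 → go right; 81 > 54 → go right; 81 > 59 → go right; 81 > 65 → go right; 81 > 74 → go right; 81 > 78 → go right. Place as right child of 78.
Insert 20: 20 < 49 → go left; 20 > 7 → go right; 20 < 34 → go left. Place as left child of 34.
Insert 46: 46 < 49 → go left; 46 > 7 → go right; 46 > 34 → go right. Place as right child of 34.
Insert 25: 25 < 49 → go left; 25 > 7 → go right; 25 < 34 → go left; 25 > 20 → go right. Place as right child of 20.

59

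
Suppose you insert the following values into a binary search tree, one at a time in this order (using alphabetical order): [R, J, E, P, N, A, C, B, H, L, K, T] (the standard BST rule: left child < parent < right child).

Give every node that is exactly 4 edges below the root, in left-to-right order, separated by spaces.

R: root
J: left child of R (depth 1)
E: left child of J (depth 2)
P: right child of J (depth 2)
N: left child of P (depth 3)
A: left child of E (depth 3)
C: right child of A (depth 4)
B: left child of C (depth 5)
H: right child of E (depth 3)
L: left child of N (depth 4)
K: left child of L (depth 5)
T: right child of R (depth 1)

C L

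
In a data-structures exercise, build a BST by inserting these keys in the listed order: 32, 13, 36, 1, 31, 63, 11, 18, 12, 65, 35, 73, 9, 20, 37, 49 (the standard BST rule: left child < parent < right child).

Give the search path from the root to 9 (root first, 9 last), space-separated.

Resulting structure (node: left, right):
  32: L=13, R=36
  13: L=1, R=31
  36: L=35, R=63
  1: L=–, R=11
  31: L=18, R=–
  63: L=37, R=65
  11: L=9, R=12
  18: L=–, R=20
  12: L=–, R=–
  65: L=–, R=73
  35: L=–, R=–
  73: L=–, R=–
  9: L=–, R=–
  20: L=–, R=–
  37: L=–, R=49
  49: L=–, R=–

32 13 1 11 9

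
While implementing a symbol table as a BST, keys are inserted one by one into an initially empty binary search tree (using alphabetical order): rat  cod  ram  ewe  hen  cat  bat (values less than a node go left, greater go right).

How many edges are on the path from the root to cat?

2

rat: root
cod: left child of rat (depth 1)
ram: right child of cod (depth 2)
ewe: left child of ram (depth 3)
hen: right child of ewe (depth 4)
cat: left child of cod (depth 2)
bat: left child of cat (depth 3)

Path to cat: rat → cod → cat, which is 2 edges.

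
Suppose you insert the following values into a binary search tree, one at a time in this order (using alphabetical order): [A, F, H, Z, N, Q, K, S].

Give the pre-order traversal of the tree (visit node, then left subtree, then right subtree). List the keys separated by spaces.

A F H Z N K Q S

A: root
F: right child of A (depth 1)
H: right child of F (depth 2)
Z: right child of H (depth 3)
N: left child of Z (depth 4)
Q: right child of N (depth 5)
K: left child of N (depth 5)
S: right child of Q (depth 6)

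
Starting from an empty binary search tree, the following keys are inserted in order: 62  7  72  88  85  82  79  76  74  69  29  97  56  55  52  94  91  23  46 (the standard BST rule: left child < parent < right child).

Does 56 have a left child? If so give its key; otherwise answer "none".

Insert 62: tree is empty, so 62 becomes the root.
Insert 7: 7 < 62 → go left. Place as left child of 62.
Insert 72: 72 > 62 → go right. Place as right child of 62.
Insert 88: 88 > 62 → go right; 88 > 72 → go right. Place as right child of 72.
Insert 85: 85 > 62 → go right; 85 > 72 → go right; 85 < 88 → go left. Place as left child of 88.
Insert 82: 82 > 62 → go right; 82 > 72 → go right; 82 < 88 → go left; 82 < 85 → go left. Place as left child of 85.
Insert 79: 79 > 62 → go right; 79 > 72 → go right; 79 < 88 → go left; 79 < 85 → go left; 79 < 82 → go left. Place as left child of 82.
Insert 76: 76 > 62 → go right; 76 > 72 → go right; 76 < 88 → go left; 76 < 85 → go left; 76 < 82 → go left; 76 < 79 → go left. Place as left child of 79.
Insert 74: 74 > 62 → go right; 74 > 72 → go right; 74 < 88 → go left; 74 < 85 → go left; 74 < 82 → go left; 74 < 79 → go left; 74 < 76 → go left. Place as left child of 76.
Insert 69: 69 > 62 → go right; 69 < 72 → go left. Place as left child of 72.
Insert 29: 29 < 62 → go left; 29 > 7 → go right. Place as right child of 7.
Insert 97: 97 > 62 → go right; 97 > 72 → go right; 97 > 88 → go right. Place as right child of 88.
Insert 56: 56 < 62 → go left; 56 > 7 → go right; 56 > 29 → go right. Place as right child of 29.
Insert 55: 55 < 62 → go left; 55 > 7 → go right; 55 > 29 → go right; 55 < 56 → go left. Place as left child of 56.
Insert 52: 52 < 62 → go left; 52 > 7 → go right; 52 > 29 → go right; 52 < 56 → go left; 52 < 55 → go left. Place as left child of 55.
Insert 94: 94 > 62 → go right; 94 > 72 → go right; 94 > 88 → go right; 94 < 97 → go left. Place as left child of 97.
Insert 91: 91 > 62 → go right; 91 > 72 → go right; 91 > 88 → go right; 91 < 97 → go left; 91 < 94 → go left. Place as left child of 94.
Insert 23: 23 < 62 → go left; 23 > 7 → go right; 23 < 29 → go left. Place as left child of 29.
Insert 46: 46 < 62 → go left; 46 > 7 → go right; 46 > 29 → go right; 46 < 56 → go left; 46 < 55 → go left; 46 < 52 → go left. Place as left child of 52.

55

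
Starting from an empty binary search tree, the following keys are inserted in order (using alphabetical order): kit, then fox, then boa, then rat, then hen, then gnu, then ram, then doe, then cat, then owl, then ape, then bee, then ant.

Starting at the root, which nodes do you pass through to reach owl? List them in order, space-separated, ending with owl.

kit: root
fox: left child of kit (depth 1)
boa: left child of fox (depth 2)
rat: right child of kit (depth 1)
hen: right child of fox (depth 2)
gnu: left child of hen (depth 3)
ram: left child of rat (depth 2)
doe: right child of boa (depth 3)
cat: left child of doe (depth 4)
owl: left child of ram (depth 3)
ape: left child of boa (depth 3)
bee: right child of ape (depth 4)
ant: left child of ape (depth 4)

kit rat ram owl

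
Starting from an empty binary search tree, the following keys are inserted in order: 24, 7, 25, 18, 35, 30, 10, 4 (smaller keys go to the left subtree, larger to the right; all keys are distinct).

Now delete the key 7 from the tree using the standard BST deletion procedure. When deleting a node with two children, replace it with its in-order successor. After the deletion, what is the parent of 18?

24: root
7: left child of 24 (depth 1)
25: right child of 24 (depth 1)
18: right child of 7 (depth 2)
35: right child of 25 (depth 2)
30: left child of 35 (depth 3)
10: left child of 18 (depth 3)
4: left child of 7 (depth 2)

Delete 7 (two children — replace with in-order successor).
After deletion, 18's parent is 10.

10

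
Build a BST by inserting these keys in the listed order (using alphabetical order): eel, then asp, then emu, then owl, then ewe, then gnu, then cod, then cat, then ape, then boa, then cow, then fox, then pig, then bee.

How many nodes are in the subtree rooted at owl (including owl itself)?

Resulting structure (node: left, right):
  eel: L=asp, R=emu
  asp: L=ape, R=cod
  emu: L=–, R=owl
  owl: L=ewe, R=pig
  ewe: L=–, R=gnu
  gnu: L=fox, R=–
  cod: L=cat, R=cow
  cat: L=boa, R=–
  ape: L=–, R=–
  boa: L=bee, R=–
  cow: L=–, R=–
  fox: L=–, R=–
  pig: L=–, R=–
  bee: L=–, R=–

Subtree rooted at owl contains: owl, ewe, gnu, fox, pig — 5 nodes.

5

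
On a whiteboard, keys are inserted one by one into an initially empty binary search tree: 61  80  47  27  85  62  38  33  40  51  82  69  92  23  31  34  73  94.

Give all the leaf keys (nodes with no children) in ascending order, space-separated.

23 31 34 40 51 73 82 94

61: root
80: right child of 61 (depth 1)
47: left child of 61 (depth 1)
27: left child of 47 (depth 2)
85: right child of 80 (depth 2)
62: left child of 80 (depth 2)
38: right child of 27 (depth 3)
33: left child of 38 (depth 4)
40: right child of 38 (depth 4)
51: right child of 47 (depth 2)
82: left child of 85 (depth 3)
69: right child of 62 (depth 3)
92: right child of 85 (depth 3)
23: left child of 27 (depth 3)
31: left child of 33 (depth 5)
34: right child of 33 (depth 5)
73: right child of 69 (depth 4)
94: right child of 92 (depth 4)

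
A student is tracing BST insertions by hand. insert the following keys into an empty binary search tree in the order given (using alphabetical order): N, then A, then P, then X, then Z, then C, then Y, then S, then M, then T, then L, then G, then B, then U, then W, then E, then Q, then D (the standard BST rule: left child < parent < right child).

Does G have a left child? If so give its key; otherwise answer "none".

Resulting structure (node: left, right):
  N: L=A, R=P
  A: L=–, R=C
  P: L=–, R=X
  X: L=S, R=Z
  Z: L=Y, R=–
  C: L=B, R=M
  Y: L=–, R=–
  S: L=Q, R=T
  M: L=L, R=–
  T: L=–, R=U
  L: L=G, R=–
  G: L=E, R=–
  B: L=–, R=–
  U: L=–, R=W
  W: L=–, R=–
  E: L=D, R=–
  Q: L=–, R=–
  D: L=–, R=–

E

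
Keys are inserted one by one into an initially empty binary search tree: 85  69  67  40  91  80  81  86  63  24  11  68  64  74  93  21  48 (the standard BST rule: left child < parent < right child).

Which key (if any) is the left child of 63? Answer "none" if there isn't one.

48

Resulting structure (node: left, right):
  85: L=69, R=91
  69: L=67, R=80
  67: L=40, R=68
  40: L=24, R=63
  91: L=86, R=93
  80: L=74, R=81
  81: L=–, R=–
  86: L=–, R=–
  63: L=48, R=64
  24: L=11, R=–
  11: L=–, R=21
  68: L=–, R=–
  64: L=–, R=–
  74: L=–, R=–
  93: L=–, R=–
  21: L=–, R=–
  48: L=–, R=–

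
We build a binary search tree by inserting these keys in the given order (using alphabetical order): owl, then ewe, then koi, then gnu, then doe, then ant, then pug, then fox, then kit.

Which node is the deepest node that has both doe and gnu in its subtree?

Insert owl: tree is empty, so owl becomes the root.
Insert ewe: ewe < owl → go left. Place as left child of owl.
Insert koi: koi < owl → go left; koi > ewe → go right. Place as right child of ewe.
Insert gnu: gnu < owl → go left; gnu > ewe → go right; gnu < koi → go left. Place as left child of koi.
Insert doe: doe < owl → go left; doe < ewe → go left. Place as left child of ewe.
Insert ant: ant < owl → go left; ant < ewe → go left; ant < doe → go left. Place as left child of doe.
Insert pug: pug > owl → go right. Place as right child of owl.
Insert fox: fox < owl → go left; fox > ewe → go right; fox < koi → go left; fox < gnu → go left. Place as left child of gnu.
Insert kit: kit < owl → go left; kit > ewe → go right; kit < koi → go left; kit > gnu → go right. Place as right child of gnu.

Path to doe: owl → ewe → doe
Path to gnu: owl → ewe → koi → gnu
The paths share a prefix ending at ewe, then split left and right.

ewe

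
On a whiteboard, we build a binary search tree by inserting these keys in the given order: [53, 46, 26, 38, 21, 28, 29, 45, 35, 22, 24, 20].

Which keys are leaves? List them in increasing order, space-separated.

20 24 35 45

53: root
46: left child of 53 (depth 1)
26: left child of 46 (depth 2)
38: right child of 26 (depth 3)
21: left child of 26 (depth 3)
28: left child of 38 (depth 4)
29: right child of 28 (depth 5)
45: right child of 38 (depth 4)
35: right child of 29 (depth 6)
22: right child of 21 (depth 4)
24: right child of 22 (depth 5)
20: left child of 21 (depth 4)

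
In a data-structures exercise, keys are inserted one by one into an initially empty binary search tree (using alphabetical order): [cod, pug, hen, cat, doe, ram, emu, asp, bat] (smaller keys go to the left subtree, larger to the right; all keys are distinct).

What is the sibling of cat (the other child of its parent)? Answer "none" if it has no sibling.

pug

cod: root
pug: right child of cod (depth 1)
hen: left child of pug (depth 2)
cat: left child of cod (depth 1)
doe: left child of hen (depth 3)
ram: right child of pug (depth 2)
emu: right child of doe (depth 4)
asp: left child of cat (depth 2)
bat: right child of asp (depth 3)

cat's parent is cod; the other child of cod is pug.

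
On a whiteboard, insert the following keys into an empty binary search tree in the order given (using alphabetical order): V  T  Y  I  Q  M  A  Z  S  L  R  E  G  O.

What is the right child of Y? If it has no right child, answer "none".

Z

Resulting structure (node: left, right):
  V: L=T, R=Y
  T: L=I, R=–
  Y: L=–, R=Z
  I: L=A, R=Q
  Q: L=M, R=S
  M: L=L, R=O
  A: L=–, R=E
  Z: L=–, R=–
  S: L=R, R=–
  L: L=–, R=–
  R: L=–, R=–
  E: L=–, R=G
  G: L=–, R=–
  O: L=–, R=–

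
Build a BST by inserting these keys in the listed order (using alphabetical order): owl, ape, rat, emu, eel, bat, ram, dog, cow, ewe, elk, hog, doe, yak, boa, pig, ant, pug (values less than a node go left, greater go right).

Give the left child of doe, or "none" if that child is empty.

none

owl: root
ape: left child of owl (depth 1)
rat: right child of owl (depth 1)
emu: right child of ape (depth 2)
eel: left child of emu (depth 3)
bat: left child of eel (depth 4)
ram: left child of rat (depth 2)
dog: right child of bat (depth 5)
cow: left child of dog (depth 6)
ewe: right child of emu (depth 3)
elk: right child of eel (depth 4)
hog: right child of ewe (depth 4)
doe: right child of cow (depth 7)
yak: right child of rat (depth 2)
boa: left child of cow (depth 7)
pig: left child of ram (depth 3)
ant: left child of ape (depth 2)
pug: right child of pig (depth 4)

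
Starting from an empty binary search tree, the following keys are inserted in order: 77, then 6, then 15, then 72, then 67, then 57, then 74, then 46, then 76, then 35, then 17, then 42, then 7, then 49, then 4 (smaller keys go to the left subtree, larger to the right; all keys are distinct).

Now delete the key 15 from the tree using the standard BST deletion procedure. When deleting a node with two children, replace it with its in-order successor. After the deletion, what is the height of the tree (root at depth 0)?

77: root
6: left child of 77 (depth 1)
15: right child of 6 (depth 2)
72: right child of 15 (depth 3)
67: left child of 72 (depth 4)
57: left child of 67 (depth 5)
74: right child of 72 (depth 4)
46: left child of 57 (depth 6)
76: right child of 74 (depth 5)
35: left child of 46 (depth 7)
17: left child of 35 (depth 8)
42: right child of 35 (depth 8)
7: left child of 15 (depth 3)
49: right child of 46 (depth 7)
4: left child of 6 (depth 2)

Delete 15 (two children — replace with in-order successor).
After deletion, deepest node is 42 at depth 8.

8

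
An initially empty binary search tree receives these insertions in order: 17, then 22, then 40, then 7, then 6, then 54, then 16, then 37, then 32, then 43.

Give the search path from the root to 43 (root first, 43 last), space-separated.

17: root
22: right child of 17 (depth 1)
40: right child of 22 (depth 2)
7: left child of 17 (depth 1)
6: left child of 7 (depth 2)
54: right child of 40 (depth 3)
16: right child of 7 (depth 2)
37: left child of 40 (depth 3)
32: left child of 37 (depth 4)
43: left child of 54 (depth 4)

17 22 40 54 43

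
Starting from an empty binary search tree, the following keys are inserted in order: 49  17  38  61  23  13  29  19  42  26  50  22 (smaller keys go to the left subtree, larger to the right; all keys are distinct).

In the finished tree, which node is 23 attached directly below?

38

Resulting structure (node: left, right):
  49: L=17, R=61
  17: L=13, R=38
  38: L=23, R=42
  61: L=50, R=–
  23: L=19, R=29
  13: L=–, R=–
  29: L=26, R=–
  19: L=–, R=22
  42: L=–, R=–
  26: L=–, R=–
  50: L=–, R=–
  22: L=–, R=–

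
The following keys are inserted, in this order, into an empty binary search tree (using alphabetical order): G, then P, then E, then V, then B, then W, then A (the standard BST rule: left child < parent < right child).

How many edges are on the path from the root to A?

3

G: root
P: right child of G (depth 1)
E: left child of G (depth 1)
V: right child of P (depth 2)
B: left child of E (depth 2)
W: right child of V (depth 3)
A: left child of B (depth 3)

Path to A: G → E → B → A, which is 3 edges.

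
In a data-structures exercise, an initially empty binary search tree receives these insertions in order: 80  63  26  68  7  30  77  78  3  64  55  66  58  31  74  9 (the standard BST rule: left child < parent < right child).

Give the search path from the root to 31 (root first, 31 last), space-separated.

80: root
63: left child of 80 (depth 1)
26: left child of 63 (depth 2)
68: right child of 63 (depth 2)
7: left child of 26 (depth 3)
30: right child of 26 (depth 3)
77: right child of 68 (depth 3)
78: right child of 77 (depth 4)
3: left child of 7 (depth 4)
64: left child of 68 (depth 3)
55: right child of 30 (depth 4)
66: right child of 64 (depth 4)
58: right child of 55 (depth 5)
31: left child of 55 (depth 5)
74: left child of 77 (depth 4)
9: right child of 7 (depth 4)

80 63 26 30 55 31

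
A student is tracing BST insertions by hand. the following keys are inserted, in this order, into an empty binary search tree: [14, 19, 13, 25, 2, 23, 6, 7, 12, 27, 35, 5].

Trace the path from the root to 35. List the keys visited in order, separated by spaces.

Resulting structure (node: left, right):
  14: L=13, R=19
  19: L=–, R=25
  13: L=2, R=–
  25: L=23, R=27
  2: L=–, R=6
  23: L=–, R=–
  6: L=5, R=7
  7: L=–, R=12
  12: L=–, R=–
  27: L=–, R=35
  35: L=–, R=–
  5: L=–, R=–

14 19 25 27 35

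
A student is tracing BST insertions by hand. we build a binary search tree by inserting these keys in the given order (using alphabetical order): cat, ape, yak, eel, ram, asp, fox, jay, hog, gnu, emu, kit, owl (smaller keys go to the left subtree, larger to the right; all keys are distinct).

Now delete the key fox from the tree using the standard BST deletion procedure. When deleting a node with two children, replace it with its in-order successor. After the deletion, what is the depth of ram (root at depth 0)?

3

cat: root
ape: left child of cat (depth 1)
yak: right child of cat (depth 1)
eel: left child of yak (depth 2)
ram: right child of eel (depth 3)
asp: right child of ape (depth 2)
fox: left child of ram (depth 4)
jay: right child of fox (depth 5)
hog: left child of jay (depth 6)
gnu: left child of hog (depth 7)
emu: left child of fox (depth 5)
kit: right child of jay (depth 6)
owl: right child of kit (depth 7)

Delete fox (two children — replace with in-order successor).
After deletion, path to ram: cat → yak → eel → ram.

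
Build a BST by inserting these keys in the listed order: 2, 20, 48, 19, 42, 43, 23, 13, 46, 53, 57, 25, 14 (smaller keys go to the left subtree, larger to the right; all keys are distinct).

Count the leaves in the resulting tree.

Insert 2: tree is empty, so 2 becomes the root.
Insert 20: 20 > 2 → go right. Place as right child of 2.
Insert 48: 48 > 2 → go right; 48 > 20 → go right. Place as right child of 20.
Insert 19: 19 > 2 → go right; 19 < 20 → go left. Place as left child of 20.
Insert 42: 42 > 2 → go right; 42 > 20 → go right; 42 < 48 → go left. Place as left child of 48.
Insert 43: 43 > 2 → go right; 43 > 20 → go right; 43 < 48 → go left; 43 > 42 → go right. Place as right child of 42.
Insert 23: 23 > 2 → go right; 23 > 20 → go right; 23 < 48 → go left; 23 < 42 → go left. Place as left child of 42.
Insert 13: 13 > 2 → go right; 13 < 20 → go left; 13 < 19 → go left. Place as left child of 19.
Insert 46: 46 > 2 → go right; 46 > 20 → go right; 46 < 48 → go left; 46 > 42 → go right; 46 > 43 → go right. Place as right child of 43.
Insert 53: 53 > 2 → go right; 53 > 20 → go right; 53 > 48 → go right. Place as right child of 48.
Insert 57: 57 > 2 → go right; 57 > 20 → go right; 57 > 48 → go right; 57 > 53 → go right. Place as right child of 53.
Insert 25: 25 > 2 → go right; 25 > 20 → go right; 25 < 48 → go left; 25 < 42 → go left; 25 > 23 → go right. Place as right child of 23.
Insert 14: 14 > 2 → go right; 14 < 20 → go left; 14 < 19 → go left; 14 > 13 → go right. Place as right child of 13.

Leaves: 14, 25, 46, 57 — 4 in total.

4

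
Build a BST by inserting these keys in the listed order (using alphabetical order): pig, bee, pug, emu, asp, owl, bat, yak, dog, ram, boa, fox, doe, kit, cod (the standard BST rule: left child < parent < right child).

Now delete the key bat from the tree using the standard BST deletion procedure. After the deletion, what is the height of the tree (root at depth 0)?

Insert pig: tree is empty, so pig becomes the root.
Insert bee: bee < pig → go left. Place as left child of pig.
Insert pug: pug > pig → go right. Place as right child of pig.
Insert emu: emu < pig → go left; emu > bee → go right. Place as right child of bee.
Insert asp: asp < pig → go left; asp < bee → go left. Place as left child of bee.
Insert owl: owl < pig → go left; owl > bee → go right; owl > emu → go right. Place as right child of emu.
Insert bat: bat < pig → go left; bat < bee → go left; bat > asp → go right. Place as right child of asp.
Insert yak: yak > pig → go right; yak > pug → go right. Place as right child of pug.
Insert dog: dog < pig → go left; dog > bee → go right; dog < emu → go left. Place as left child of emu.
Insert ram: ram > pig → go right; ram > pug → go right; ram < yak → go left. Place as left child of yak.
Insert boa: boa < pig → go left; boa > bee → go right; boa < emu → go left; boa < dog → go left. Place as left child of dog.
Insert fox: fox < pig → go left; fox > bee → go right; fox > emu → go right; fox < owl → go left. Place as left child of owl.
Insert doe: doe < pig → go left; doe > bee → go right; doe < emu → go left; doe < dog → go left; doe > boa → go right. Place as right child of boa.
Insert kit: kit < pig → go left; kit > bee → go right; kit > emu → go right; kit < owl → go left; kit > fox → go right. Place as right child of fox.
Insert cod: cod < pig → go left; cod > bee → go right; cod < emu → go left; cod < dog → go left; cod > boa → go right; cod < doe → go left. Place as left child of doe.

Delete bat (at most one child — splice it out).
After deletion, deepest node is cod at depth 6.

6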